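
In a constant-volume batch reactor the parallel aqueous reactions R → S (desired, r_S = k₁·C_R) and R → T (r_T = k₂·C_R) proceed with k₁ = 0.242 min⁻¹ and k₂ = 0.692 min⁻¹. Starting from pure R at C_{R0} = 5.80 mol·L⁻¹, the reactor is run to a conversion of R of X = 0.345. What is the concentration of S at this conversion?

0.518 mol·L⁻¹

C_R = C_{R0}(1−X) = 3.799 mol·L⁻¹.
Both paths are first order in R, so the instantaneous fraction to S is constant: dC_S/d(−C_R) = k₁/(k₁+k₂) = 0.2591.
C_S = 0.2591·(C_{R0}−C_R) = 0.2591×2.001 = 0.518 mol·L⁻¹.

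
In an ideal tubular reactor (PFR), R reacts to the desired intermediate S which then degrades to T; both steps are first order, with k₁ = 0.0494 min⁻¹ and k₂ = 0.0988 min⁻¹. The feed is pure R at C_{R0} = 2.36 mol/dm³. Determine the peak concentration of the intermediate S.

Evaluating C_S at τ_opt = ln(k₂/k₁)/(k₂−k₁) gives C_{S,max}/C_{R0} = (k₁/k₂)^[k₂/(k₂−k₁)].
= (0.0494/0.0988)^(0.0988/(0.0988−0.0494)) = (0.5000)^(2.000) = 0.2500.
C_{S,max} = 0.2500×2.36 = 0.590 mol/dm³.

0.590 mol/dm³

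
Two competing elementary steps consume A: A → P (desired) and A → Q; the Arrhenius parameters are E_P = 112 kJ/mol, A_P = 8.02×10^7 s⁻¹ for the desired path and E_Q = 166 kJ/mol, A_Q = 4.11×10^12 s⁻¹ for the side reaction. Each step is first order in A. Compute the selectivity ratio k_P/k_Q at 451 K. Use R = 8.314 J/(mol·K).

35.1

With equal orders, S_{P/Q} = k_P/k_Q = (A_P/A_Q)·exp[(E_Q−E_P)/(RT)].
(E_Q−E_P)/(RT) = (166−112)×10³/(8.314×451) = 54000/3750 = 14.40.
k_P/k_Q = (8.02×10^7/4.11×10^12)·exp(14.40) = 1.951×10^-5 × 1.797×10^6 = 35.1.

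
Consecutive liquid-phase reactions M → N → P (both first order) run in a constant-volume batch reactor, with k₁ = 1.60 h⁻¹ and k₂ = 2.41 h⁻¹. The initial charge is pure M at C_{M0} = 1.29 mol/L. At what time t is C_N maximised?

0.506 h

The intermediate peaks when r₁ = r₂, i.e. k₁e^(−k₁t) = k₂e^(−k₂t), giving t_opt = ln(k₂/k₁)/(k₂−k₁).
= ln(2.41/1.60)/(2.41−1.60) = ln(1.506)/0.8100 = 0.4096/0.8100 = 0.506 h.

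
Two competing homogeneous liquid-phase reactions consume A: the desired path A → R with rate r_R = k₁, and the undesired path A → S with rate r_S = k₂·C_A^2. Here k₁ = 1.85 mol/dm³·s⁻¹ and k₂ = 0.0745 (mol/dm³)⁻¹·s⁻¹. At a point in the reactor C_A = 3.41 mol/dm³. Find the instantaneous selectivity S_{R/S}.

2.14

S_{R/S} = r_R/r_S = (k₁)/(k₂·C_A^2) = (k₁/k₂)·C_A^-2.
= (1.85) / (0.0745×3.410^2) = 1.850/0.8663 = 2.14.
The undesired path is higher order in A, so low C_A (CSTR or dilute feed) favours R.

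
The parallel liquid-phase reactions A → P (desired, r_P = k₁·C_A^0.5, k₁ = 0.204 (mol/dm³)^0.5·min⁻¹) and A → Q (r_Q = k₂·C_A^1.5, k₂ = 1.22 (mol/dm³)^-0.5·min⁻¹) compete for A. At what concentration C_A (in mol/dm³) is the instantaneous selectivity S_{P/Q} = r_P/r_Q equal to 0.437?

S_{P/Q} = (k₁/k₂)·C_A⁻¹ ⇒ C_A = (S·k₂/k₁)^(-1).
= (0.437×1.22/0.204)^(-1) = (2.613)^(-1) = 0.383 mol/dm³.

0.383 mol/dm³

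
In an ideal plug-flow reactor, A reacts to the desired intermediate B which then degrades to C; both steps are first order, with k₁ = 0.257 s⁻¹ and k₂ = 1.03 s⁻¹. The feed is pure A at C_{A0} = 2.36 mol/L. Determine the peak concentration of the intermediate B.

At the optimum, C_{B,max}/C_{A0} = (k₁/k₂)^[k₂/(k₂−k₁)].
= (0.257/1.03)^(1.03/(1.03−0.257)) = (0.2495)^(1.332) = 0.1573.
C_{B,max} = 0.1573×2.36 = 0.371 mol/L.

0.371 mol/L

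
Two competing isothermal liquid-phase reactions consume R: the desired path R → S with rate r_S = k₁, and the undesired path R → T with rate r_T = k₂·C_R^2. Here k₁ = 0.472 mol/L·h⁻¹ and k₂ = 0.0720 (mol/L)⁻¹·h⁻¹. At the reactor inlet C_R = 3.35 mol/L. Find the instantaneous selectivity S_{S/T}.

S_{S/T} = r_S/r_T = (k₁)/(k₂·C_R^2) = (k₁/k₂)·C_R^-2.
= (0.472) / (0.0720×3.350^2) = 0.4720/0.8080 = 0.584.
The undesired path is higher order in R, so low C_R (CSTR or dilute feed) favours S.

0.584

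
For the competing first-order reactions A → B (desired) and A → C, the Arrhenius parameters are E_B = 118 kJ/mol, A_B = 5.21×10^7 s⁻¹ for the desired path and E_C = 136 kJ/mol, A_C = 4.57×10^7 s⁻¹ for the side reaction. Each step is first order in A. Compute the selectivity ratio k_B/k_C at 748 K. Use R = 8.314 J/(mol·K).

20.6

With equal orders, S_{B/C} = k_B/k_C = (A_B/A_C)·exp[(E_C−E_B)/(RT)].
(E_C−E_B)/(RT) = (136−118)×10³/(8.314×748) = 18000/6219 = 2.894.
k_B/k_C = (5.21×10^7/4.57×10^7)·exp(2.894) = 1.140 × 18.07 = 20.6.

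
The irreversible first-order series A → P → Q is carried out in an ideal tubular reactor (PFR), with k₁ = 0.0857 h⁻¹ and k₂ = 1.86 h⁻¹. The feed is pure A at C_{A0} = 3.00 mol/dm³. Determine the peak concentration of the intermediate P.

0.119 mol/dm³

At the optimum, C_{P,max}/C_{A0} = (k₁/k₂)^[k₂/(k₂−k₁)].
= (0.0857/1.86)^(1.86/(1.86−0.0857)) = (0.04608)^(1.048) = 0.03971.
C_{P,max} = 0.03971×3.00 = 0.119 mol/dm³.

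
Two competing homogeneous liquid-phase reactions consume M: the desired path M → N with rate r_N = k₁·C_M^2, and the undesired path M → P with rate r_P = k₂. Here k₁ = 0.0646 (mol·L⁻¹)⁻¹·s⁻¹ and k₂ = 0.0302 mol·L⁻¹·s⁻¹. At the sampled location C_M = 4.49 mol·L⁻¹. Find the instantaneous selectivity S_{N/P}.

S_{N/P} = r_N/r_P = (k₁·C_M^2)/(k₂) = (k₁/k₂)·C_M^2.
= (0.0646×4.490^2) / (0.0302) = 1.302/0.03020 = 43.1.

43.1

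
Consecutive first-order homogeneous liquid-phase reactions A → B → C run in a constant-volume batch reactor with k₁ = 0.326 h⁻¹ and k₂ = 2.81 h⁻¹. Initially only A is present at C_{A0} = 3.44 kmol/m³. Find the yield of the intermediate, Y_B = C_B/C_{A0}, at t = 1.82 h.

0.0717

For first-order series with pure A initially, C_B(t) = k₁C_{A0}/(k₂−k₁)·(e^(−k₁t) − e^(−k₂t)).
e^(−k₁t) = e^(−0.326×1.82) = e^(−0.5933) = 0.5525; e^(−k₂t) = e^(−5.114) = 0.006011.
C_B = 0.326×3.44/(2.81−0.326) × (0.5525−0.006011) = 0.4515×0.5465 = 0.2467 kmol/m³.
Y_B = C_B/C_{A0} = 0.2467/3.44 = 0.0717.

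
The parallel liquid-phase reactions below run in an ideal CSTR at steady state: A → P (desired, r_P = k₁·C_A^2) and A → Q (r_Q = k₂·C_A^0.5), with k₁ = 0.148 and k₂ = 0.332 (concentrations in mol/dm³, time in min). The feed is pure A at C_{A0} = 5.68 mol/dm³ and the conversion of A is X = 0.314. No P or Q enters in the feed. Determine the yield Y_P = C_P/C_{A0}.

Exit C_A = C_{A0}(1−X) = 5.68×0.686 = 3.896 mol/dm³.
A CSTR operates uniformly at the exit composition, giving r_P = 2.247 and r_Q = 0.6554 (each k·C_A^n at C_A = 3.896).
Fraction of consumed A going to P: r_P/(r_P+r_Q) = 0.7742.
C_P = 0.7742·C_{A0}·X = 0.7742×5.68×0.314 = 1.38 mol/dm³; Y_P = C_P/C_{A0} = 0.243.

0.243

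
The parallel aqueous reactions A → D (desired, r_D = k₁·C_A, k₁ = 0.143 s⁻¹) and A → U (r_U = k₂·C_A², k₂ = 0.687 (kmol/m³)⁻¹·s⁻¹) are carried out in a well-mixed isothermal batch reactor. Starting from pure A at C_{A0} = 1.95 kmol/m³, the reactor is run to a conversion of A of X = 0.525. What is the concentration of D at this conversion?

0.134 kmol/m³

C_A = C_{A0}(1−X) = 0.9262 kmol/m³.
Along a PFR/batch, dC_D/dC_A = −r_D/(r_D+r_U) = −k₁/(k₁+k₂·C_A).
Integrating from C_{A0} to C_A: C_D = (0.143/0.687)·ln[(0.143+0.687·1.95)/(0.143+0.687·0.926)] = 0.2082·ln(1.483/0.7793) = 0.1339 kmol/m³.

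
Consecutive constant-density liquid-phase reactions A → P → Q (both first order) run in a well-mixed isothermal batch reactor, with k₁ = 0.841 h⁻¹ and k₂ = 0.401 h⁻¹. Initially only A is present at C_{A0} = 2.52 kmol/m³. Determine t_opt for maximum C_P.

The intermediate peaks when r₁ = r₂, i.e. k₁e^(−k₁t) = k₂e^(−k₂t), giving t_opt = ln(k₂/k₁)/(k₂−k₁).
= ln(0.401/0.841)/(0.401−0.841) = ln(0.4768)/-0.4400 = -0.7406/-0.4400 = 1.68 h.

1.68 h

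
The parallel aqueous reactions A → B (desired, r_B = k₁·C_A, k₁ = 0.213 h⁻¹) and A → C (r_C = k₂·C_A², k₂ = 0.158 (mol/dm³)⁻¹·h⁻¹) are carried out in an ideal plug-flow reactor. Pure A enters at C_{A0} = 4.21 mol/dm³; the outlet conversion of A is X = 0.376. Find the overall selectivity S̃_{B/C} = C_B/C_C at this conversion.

C_A = C_{A0}(1−X) = 2.627 mol/dm³.
Along a PFR/batch, dC_B/dC_A = −r_B/(r_B+r_C) = −k₁/(k₁+k₂·C_A).
Integrating from C_{A0} to C_A: C_B = (0.213/0.158)·ln[(0.213+0.158·4.21)/(0.213+0.158·2.63)] = 1.348·ln(0.8782/0.6281) = 0.4519 mol/dm³.
C_C = (C_{A0}−C_A)−C_B = 1.131 mol/dm³; S̃_{B/C} = 0.4519/1.131 = 0.400.

0.400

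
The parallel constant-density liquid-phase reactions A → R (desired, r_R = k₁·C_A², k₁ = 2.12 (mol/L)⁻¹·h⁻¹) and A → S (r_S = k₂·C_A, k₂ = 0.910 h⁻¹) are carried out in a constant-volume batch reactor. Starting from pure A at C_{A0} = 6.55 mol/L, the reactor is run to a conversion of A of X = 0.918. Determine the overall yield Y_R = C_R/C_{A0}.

C_A = C_{A0}(1−X) = 0.5371 mol/L.
Along a PFR/batch, dC_S/dC_A = −r_S/(r_R+r_S) = −k₂/(k₂+k₁·C_A).
Integrating from C_{A0} to C_A: C_S = (0.910/2.12)·ln[(0.910+2.12·6.55)/(0.910+2.12·0.537)] = 0.4292·ln(14.80/2.049) = 0.8487 mol/L.
Then C_R = (C_{A0}−C_A) − C_S = 6.013 − 0.8487 = 5.164 mol/L.
Y_R = C_R/C_{A0} = 5.164/6.55 = 0.788.

0.788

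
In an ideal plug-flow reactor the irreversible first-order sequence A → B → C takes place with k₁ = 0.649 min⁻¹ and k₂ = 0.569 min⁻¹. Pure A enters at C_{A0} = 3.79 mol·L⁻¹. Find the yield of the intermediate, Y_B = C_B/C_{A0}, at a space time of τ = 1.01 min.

0.354

The intermediate concentration in a first-order A→B→C sequence is C_B = k₁C_{A0}(e^(−k₁τ) − e^(−k₂τ))/(k₂−k₁).
e^(−k₁τ) = e^(−0.649×1.01) = e^(−0.6555) = 0.5192; e^(−k₂τ) = e^(−0.5747) = 0.5629.
C_B = 0.649×3.79/(0.569−0.649) × (0.5192−0.5629) = (-30.75)×(-0.04369) = 1.343 mol·L⁻¹.
Y_B = C_B/C_{A0} = 1.343/3.79 = 0.354.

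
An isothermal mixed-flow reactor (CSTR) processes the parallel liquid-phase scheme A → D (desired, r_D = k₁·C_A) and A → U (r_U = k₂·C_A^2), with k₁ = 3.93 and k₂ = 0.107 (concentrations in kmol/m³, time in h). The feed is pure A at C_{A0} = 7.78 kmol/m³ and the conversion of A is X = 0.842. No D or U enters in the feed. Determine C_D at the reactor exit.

Exit C_A = C_{A0}(1−X) = 7.78×0.158 = 1.229 kmol/m³.
In a CSTR the entire volume is at exit conditions, so r_D = 3.93×1.229 = 4.831 and r_U = 0.107×1.229^2 = 0.1617.
Fraction of consumed A going to D: r_D/(r_D+r_U) = 0.9676.
C_D = 0.9676·C_{A0}·X = 0.9676×7.78×0.842 = 6.34 kmol/m³.

6.34 kmol/m³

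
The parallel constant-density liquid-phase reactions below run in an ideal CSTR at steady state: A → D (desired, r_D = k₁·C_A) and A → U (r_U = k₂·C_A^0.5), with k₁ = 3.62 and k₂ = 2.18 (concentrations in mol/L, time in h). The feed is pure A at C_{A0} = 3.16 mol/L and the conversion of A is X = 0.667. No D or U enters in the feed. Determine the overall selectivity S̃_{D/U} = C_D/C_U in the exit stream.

Exit C_A = C_{A0}(1−X) = 3.16×0.333 = 1.052 mol/L.
In a CSTR the entire volume is at exit conditions, so r_D = 3.62×1.052 = 3.809 and r_U = 2.18×1.052^0.5 = 2.236.
Overall selectivity = C_D/C_U = r_Dτ/(r_Uτ) = r_D/r_U = 1.70.

1.70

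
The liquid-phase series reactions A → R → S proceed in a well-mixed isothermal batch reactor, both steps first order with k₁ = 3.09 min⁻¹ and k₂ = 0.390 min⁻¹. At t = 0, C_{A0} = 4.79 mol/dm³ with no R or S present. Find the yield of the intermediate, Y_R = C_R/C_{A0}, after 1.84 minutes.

For first-order series with pure A initially, C_R(t) = k₁C_{A0}/(k₂−k₁)·(e^(−k₁t) − e^(−k₂t)).
e^(−k₁t) = e^(−3.09×1.84) = e^(−5.686) = 0.003394; e^(−k₂t) = e^(−0.7176) = 0.4879.
C_R = 3.09×4.79/(0.390−3.09) × (0.003394−0.4879) = (-5.482)×(-0.4845) = 2.656 mol/dm³.
Y_R = C_R/C_{A0} = 2.656/4.79 = 0.555.

0.555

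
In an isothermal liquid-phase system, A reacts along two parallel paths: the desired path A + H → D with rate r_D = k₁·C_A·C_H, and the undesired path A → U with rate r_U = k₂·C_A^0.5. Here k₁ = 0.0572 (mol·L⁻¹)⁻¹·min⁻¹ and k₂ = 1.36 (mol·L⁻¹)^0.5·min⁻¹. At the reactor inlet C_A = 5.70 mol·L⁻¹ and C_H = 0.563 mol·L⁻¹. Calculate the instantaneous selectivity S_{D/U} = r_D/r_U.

S_{D/U} = r_D/r_U = (k₁·C_A·C_H)/(k₂·C_A^0.5) = (k₁/k₂)·C_A^0.5·C_H.
= (0.0572×5.700×0.5630) / (1.36×5.700^0.5) = 0.1836/3.247 = 0.0565.
Since the desired path is higher order in A, keeping C_A high (PFR or concentrated feed) favours D.

0.0565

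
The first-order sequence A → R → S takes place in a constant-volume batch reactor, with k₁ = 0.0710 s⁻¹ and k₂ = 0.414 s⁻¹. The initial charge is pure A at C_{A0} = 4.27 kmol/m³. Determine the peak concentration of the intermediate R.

For a first-order series the maximum intermediate yield is C_{R,max}/C_{A0} = (k₁/k₂)^[k₂/(k₂−k₁)].
= (0.0710/0.414)^(0.414/(0.414−0.0710)) = (0.1715)^(1.207) = 0.1191.
C_{R,max} = 0.1191×4.27 = 0.508 kmol/m³.

0.508 kmol/m³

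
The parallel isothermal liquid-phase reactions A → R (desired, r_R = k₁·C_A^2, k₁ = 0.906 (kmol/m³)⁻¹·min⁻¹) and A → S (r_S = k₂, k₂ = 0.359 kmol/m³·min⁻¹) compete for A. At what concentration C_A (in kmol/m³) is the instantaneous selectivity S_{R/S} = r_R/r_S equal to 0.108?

S_{R/S} = (k₁/k₂)·C_A^2 ⇒ C_A = (S·k₂/k₁)^(0.5).
= (0.108×0.359/0.906)^(0.5) = (0.04279)^(0.5) = 0.207 kmol/m³.

0.207 kmol/m³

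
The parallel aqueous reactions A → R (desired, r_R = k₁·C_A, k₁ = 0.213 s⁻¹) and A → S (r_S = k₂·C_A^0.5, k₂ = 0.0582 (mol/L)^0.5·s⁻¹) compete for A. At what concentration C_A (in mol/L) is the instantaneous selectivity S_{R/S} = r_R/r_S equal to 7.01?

3.67 mol/L

S_{R/S} = (k₁/k₂)·C_A^0.5 ⇒ C_A = (S·k₂/k₁)^(2).
= (7.01×0.0582/0.213)^(2) = (1.915)^(2) = 3.67 mol/L.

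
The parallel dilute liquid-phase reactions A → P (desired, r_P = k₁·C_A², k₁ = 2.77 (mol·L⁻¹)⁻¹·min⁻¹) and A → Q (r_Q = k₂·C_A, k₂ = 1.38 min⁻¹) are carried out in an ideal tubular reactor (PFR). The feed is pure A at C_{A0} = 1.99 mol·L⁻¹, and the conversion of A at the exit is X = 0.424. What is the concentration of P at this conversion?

C_A = C_{A0}(1−X) = 1.146 mol·L⁻¹.
Along a PFR/batch, dC_Q/dC_A = −r_Q/(r_P+r_Q) = −k₂/(k₂+k₁·C_A).
Integrating from C_{A0} to C_A: C_Q = (1.38/2.77)·ln[(1.38+2.77·1.99)/(1.38+2.77·1.15)] = 0.4982·ln(6.892/4.555) = 0.2063 mol·L⁻¹.
Then C_P = (C_{A0}−C_A) − C_Q = 0.8438 − 0.2063 = 0.6374 mol·L⁻¹.

0.637 mol·L⁻¹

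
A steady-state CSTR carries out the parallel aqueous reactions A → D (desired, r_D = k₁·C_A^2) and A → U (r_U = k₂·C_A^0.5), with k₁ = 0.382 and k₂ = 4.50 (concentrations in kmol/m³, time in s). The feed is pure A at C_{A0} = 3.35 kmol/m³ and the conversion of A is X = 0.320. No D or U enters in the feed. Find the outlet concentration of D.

Exit C_A = C_{A0}(1−X) = 3.35×0.680 = 2.278 kmol/m³.
A CSTR operates uniformly at the exit composition, giving r_D = 1.982 and r_U = 6.792 (each k·C_A^n at C_A = 2.278).
Fraction of consumed A going to D: r_D/(r_D+r_U) = 0.2259.
C_D = 0.2259·C_{A0}·X = 0.2259×3.35×0.320 = 0.242 kmol/m³.

0.242 kmol/m³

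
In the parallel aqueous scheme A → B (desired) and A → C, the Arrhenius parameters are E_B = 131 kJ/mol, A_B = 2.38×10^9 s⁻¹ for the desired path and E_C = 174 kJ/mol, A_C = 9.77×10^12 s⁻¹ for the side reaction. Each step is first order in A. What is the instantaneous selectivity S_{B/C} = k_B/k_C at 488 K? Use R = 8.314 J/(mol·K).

k_B/k_C = (A_B/A_C)·exp[−(E_B−E_C)/(RT)] = (A_B/A_C)·exp[(E_C−E_B)/(RT)].
(E_C−E_B)/(RT) = (174−131)×10³/(8.314×488) = 43000/4057 = 10.60.
k_B/k_C = (2.38×10^9/9.77×10^12)·exp(10.60) = 2.436×10^-4 × 40069 = 9.76.
Since E_B < E_C, lowering the temperature improves selectivity toward B.

9.76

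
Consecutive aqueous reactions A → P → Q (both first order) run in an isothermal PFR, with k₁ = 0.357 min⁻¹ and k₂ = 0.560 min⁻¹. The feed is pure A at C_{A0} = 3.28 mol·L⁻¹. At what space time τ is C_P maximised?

2.22 min

Setting dC_P/dτ = 0 gives τ_opt = ln(k₂/k₁)/(k₂−k₁).
= ln(0.560/0.357)/(0.560−0.357) = ln(1.569)/0.2030 = 0.4502/0.2030 = 2.22 min.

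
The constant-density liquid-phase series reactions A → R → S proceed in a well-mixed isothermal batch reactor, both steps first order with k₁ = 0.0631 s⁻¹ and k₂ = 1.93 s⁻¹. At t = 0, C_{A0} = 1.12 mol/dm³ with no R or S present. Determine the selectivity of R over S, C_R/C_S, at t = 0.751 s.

1.11

For first-order series with pure A initially, C_R(t) = k₁C_{A0}/(k₂−k₁)·(e^(−k₁t) − e^(−k₂t)).
e^(−k₁t) = e^(−0.0631×0.751) = e^(−0.04739) = 0.9537; e^(−k₂t) = e^(−1.449) = 0.2347.
C_R = 0.0631×1.12/(1.93−0.0631) × (0.9537−0.2347) = 0.03786×0.7190 = 0.02722 mol/dm³.
C_A = C_{A0}e^(−k₁t) = 1.068 mol/dm³, so C_S = C_{A0}−C_A−C_R = 0.02462 mol/dm³; C_R/C_S = 1.11.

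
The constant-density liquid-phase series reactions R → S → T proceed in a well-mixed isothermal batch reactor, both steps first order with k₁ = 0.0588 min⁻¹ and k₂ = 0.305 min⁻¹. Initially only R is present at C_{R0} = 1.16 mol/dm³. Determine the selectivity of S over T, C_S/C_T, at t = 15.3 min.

0.190

Solving the coupled first-order balances gives C_S(t) = [k₁/(k₂−k₁)]·C_{R0}·(e^(−k₁t) − e^(−k₂t)).
e^(−k₁t) = e^(−0.0588×15.3) = e^(−0.8996) = 0.4067; e^(−k₂t) = e^(−4.667) = 0.009405.
C_S = 0.0588×1.16/(0.305−0.0588) × (0.4067−0.009405) = 0.2770×0.3973 = 0.1101 mol/dm³.
C_R = C_{R0}e^(−k₁t) = 0.4718 mol/dm³, so C_T = C_{R0}−C_R−C_S = 0.5781 mol/dm³; C_S/C_T = 0.190.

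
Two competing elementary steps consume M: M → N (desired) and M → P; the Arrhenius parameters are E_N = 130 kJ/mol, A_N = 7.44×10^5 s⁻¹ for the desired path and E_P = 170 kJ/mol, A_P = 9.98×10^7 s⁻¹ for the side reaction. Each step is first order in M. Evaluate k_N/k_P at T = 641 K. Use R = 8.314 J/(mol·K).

13.6

Since both paths have the same order in M, the concentration cancels and S_{N/P} = k_N/k_P = (A_N/A_P)·exp[(E_P−E_N)/(RT)].
(E_P−E_N)/(RT) = (170−130)×10³/(8.314×641) = 40000/5329 = 7.506.
k_N/k_P = (7.44×10^5/9.98×10^7)·exp(7.506) = 0.007455 × 1818 = 13.6.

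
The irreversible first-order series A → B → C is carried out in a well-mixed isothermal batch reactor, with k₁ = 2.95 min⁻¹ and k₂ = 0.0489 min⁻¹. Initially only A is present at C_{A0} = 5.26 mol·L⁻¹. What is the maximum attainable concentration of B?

At the optimum, C_{B,max}/C_{A0} = (k₁/k₂)^[k₂/(k₂−k₁)].
= (2.95/0.0489)^(0.0489/(0.0489−2.95)) = (60.33)^(-0.01686) = 0.9332.
C_{B,max} = 0.9332×5.26 = 4.91 mol·L⁻¹.

4.91 mol·L⁻¹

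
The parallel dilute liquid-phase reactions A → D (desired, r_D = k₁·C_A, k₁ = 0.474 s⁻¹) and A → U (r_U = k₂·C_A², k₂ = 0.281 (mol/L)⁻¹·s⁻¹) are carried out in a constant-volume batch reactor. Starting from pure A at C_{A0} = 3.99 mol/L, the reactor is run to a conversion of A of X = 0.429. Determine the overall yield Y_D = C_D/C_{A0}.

0.152

C_A = C_{A0}(1−X) = 2.278 mol/L.
Along a PFR/batch, dC_D/dC_A = −r_D/(r_D+r_U) = −k₁/(k₁+k₂·C_A).
Integrating from C_{A0} to C_A: C_D = (0.474/0.281)·ln[(0.474+0.281·3.99)/(0.474+0.281·2.28)] = 1.687·ln(1.595/1.114) = 0.6053 mol/L.
Y_D = C_D/C_{A0} = 0.6053/3.99 = 0.152.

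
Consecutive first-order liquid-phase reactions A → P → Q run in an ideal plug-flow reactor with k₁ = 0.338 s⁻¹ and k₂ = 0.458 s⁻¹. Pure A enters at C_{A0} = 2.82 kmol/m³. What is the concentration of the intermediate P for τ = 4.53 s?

Solving the coupled first-order balances gives C_P(τ) = [k₁/(k₂−k₁)]·C_{A0}·(e^(−k₁τ) − e^(−k₂τ)).
e^(−k₁τ) = e^(−0.338×4.53) = e^(−1.531) = 0.2163; e^(−k₂τ) = e^(−2.075) = 0.1256.
C_P = 0.338×2.82/(0.458−0.338) × (0.2163−0.1256) = 7.943×0.09070 = 0.7204 kmol/m³.

0.720 kmol/m³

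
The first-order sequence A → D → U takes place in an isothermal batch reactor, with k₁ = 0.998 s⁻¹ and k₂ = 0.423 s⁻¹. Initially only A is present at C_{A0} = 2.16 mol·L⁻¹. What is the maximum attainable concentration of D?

For a first-order series the maximum intermediate yield is C_{D,max}/C_{A0} = (k₁/k₂)^[k₂/(k₂−k₁)].
= (0.998/0.423)^(0.423/(0.423−0.998)) = (2.359)^(-0.7357) = 0.5318.
C_{D,max} = 0.5318×2.16 = 1.15 mol·L⁻¹.

1.15 mol·L⁻¹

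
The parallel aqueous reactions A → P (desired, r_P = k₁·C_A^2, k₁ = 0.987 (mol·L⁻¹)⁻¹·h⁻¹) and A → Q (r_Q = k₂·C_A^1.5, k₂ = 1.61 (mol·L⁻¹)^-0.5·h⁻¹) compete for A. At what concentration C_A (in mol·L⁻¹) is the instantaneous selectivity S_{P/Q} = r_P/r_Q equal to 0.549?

0.802 mol·L⁻¹

S_{P/Q} = (k₁/k₂)·C_A^0.5 ⇒ C_A = (S·k₂/k₁)^(2).
= (0.549×1.61/0.987)^(2) = (0.8955)^(2) = 0.802 mol·L⁻¹.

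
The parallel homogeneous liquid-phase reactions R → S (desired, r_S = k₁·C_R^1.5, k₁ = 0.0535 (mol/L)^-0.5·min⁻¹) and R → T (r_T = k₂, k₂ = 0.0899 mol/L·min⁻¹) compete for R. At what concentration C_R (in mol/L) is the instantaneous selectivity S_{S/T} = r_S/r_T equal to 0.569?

0.971 mol/L

S_{S/T} = (k₁/k₂)·C_R^1.5 ⇒ C_R = (S·k₂/k₁)^(1/1.5).
= (0.569×0.0899/0.0535)^(0.6667) = (0.9561)^(0.6667) = 0.971 mol/L.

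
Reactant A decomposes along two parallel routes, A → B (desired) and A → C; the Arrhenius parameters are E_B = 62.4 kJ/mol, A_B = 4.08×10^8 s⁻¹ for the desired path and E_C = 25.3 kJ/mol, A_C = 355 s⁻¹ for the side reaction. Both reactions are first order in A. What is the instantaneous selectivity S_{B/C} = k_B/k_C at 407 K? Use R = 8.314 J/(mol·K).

19.9

With equal orders, S_{B/C} = k_B/k_C = (A_B/A_C)·exp[(E_C−E_B)/(RT)].
(E_C−E_B)/(RT) = (25.3−62.4)×10³/(8.314×407) = -37100/3384 = -10.96.
k_B/k_C = (4.08×10^8/355)·exp(-10.96) = 1.149×10^6 × 1.731×10^-5 = 19.9.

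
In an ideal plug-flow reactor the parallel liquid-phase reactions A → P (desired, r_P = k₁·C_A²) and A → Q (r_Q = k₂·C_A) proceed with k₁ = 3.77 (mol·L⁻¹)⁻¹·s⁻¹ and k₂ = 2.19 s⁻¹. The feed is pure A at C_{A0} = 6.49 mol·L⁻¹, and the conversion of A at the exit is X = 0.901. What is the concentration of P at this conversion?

C_A = C_{A0}(1−X) = 0.6425 mol·L⁻¹.
Along a PFR/batch, dC_Q/dC_A = −r_Q/(r_P+r_Q) = −k₂/(k₂+k₁·C_A).
Integrating from C_{A0} to C_A: C_Q = (2.19/3.77)·ln[(2.19+3.77·6.49)/(2.19+3.77·0.643)] = 0.5809·ln(26.66/4.612) = 1.019 mol·L⁻¹.
Then C_P = (C_{A0}−C_A) − C_Q = 5.847 − 1.019 = 4.828 mol·L⁻¹.

4.83 mol·L⁻¹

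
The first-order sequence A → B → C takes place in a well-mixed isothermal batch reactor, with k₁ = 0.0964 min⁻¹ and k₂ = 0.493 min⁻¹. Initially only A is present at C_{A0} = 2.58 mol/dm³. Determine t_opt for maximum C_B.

4.11 min

The intermediate peaks when r₁ = r₂, i.e. k₁e^(−k₁t) = k₂e^(−k₂t), giving t_opt = ln(k₂/k₁)/(k₂−k₁).
= ln(0.493/0.0964)/(0.493−0.0964) = ln(5.114)/0.3966 = 1.632/0.3966 = 4.11 min.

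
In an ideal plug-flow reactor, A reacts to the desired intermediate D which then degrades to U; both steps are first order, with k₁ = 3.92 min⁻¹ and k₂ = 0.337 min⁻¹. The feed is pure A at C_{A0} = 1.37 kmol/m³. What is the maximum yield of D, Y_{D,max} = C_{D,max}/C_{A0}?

At the optimum, C_{D,max}/C_{A0} = (k₁/k₂)^[k₂/(k₂−k₁)].
= (3.92/0.337)^(0.337/(0.337−3.92)) = (11.63)^(-0.09406) = 0.7939.

0.794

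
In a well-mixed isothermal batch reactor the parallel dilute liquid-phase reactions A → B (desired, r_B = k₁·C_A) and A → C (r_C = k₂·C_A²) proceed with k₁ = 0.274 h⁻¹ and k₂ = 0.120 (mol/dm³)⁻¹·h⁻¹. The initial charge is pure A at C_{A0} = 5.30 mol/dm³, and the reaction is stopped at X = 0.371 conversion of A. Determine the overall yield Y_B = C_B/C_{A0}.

0.129

C_A = C_{A0}(1−X) = 3.334 mol/dm³.
Along a PFR/batch, dC_B/dC_A = −r_B/(r_B+r_C) = −k₁/(k₁+k₂·C_A).
Integrating from C_{A0} to C_A: C_B = (0.274/0.120)·ln[(0.274+0.120·5.30)/(0.274+0.120·3.33)] = 2.283·ln(0.9100/0.6740) = 0.6853 mol/dm³.
Y_B = C_B/C_{A0} = 0.6853/5.30 = 0.129.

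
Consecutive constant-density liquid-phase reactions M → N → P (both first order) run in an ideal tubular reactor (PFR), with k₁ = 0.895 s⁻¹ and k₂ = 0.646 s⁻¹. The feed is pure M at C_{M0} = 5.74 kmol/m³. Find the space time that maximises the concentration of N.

1.31 s

For first-order series the maximum of C_N occurs at τ_opt = ln(k₂/k₁)/(k₂−k₁).
= ln(0.646/0.895)/(0.646−0.895) = ln(0.7218)/-0.2490 = -0.3260/-0.2490 = 1.31 s.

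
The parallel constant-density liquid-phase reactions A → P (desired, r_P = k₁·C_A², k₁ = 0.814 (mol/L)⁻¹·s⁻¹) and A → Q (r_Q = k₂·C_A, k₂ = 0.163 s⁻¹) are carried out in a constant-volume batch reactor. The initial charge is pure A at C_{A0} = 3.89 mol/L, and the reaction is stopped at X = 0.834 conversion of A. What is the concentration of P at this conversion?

2.93 mol/L

C_A = C_{A0}(1−X) = 0.6457 mol/L.
Along a PFR/batch, dC_Q/dC_A = −r_Q/(r_P+r_Q) = −k₂/(k₂+k₁·C_A).
Integrating from C_{A0} to C_A: C_Q = (0.163/0.814)·ln[(0.163+0.814·3.89)/(0.163+0.814·0.646)] = 0.2002·ln(3.329/0.6886) = 0.3156 mol/L.
Then C_P = (C_{A0}−C_A) − C_Q = 3.244 − 0.3156 = 2.929 mol/L.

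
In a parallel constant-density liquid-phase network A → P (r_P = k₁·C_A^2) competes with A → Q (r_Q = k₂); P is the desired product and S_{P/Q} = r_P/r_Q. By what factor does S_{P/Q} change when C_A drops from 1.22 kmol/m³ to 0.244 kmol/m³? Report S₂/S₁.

0.0400

S_{P/Q} = (k₁/k₂)·C_A^2, so S₂/S₁ = (C_{A,2}/C_{A,1})^2.
= (0.244/1.22)^2 = (0.2000)^2 = 0.0400.
Selectivity toward P falls as C_A falls — high-concentration operation is favoured.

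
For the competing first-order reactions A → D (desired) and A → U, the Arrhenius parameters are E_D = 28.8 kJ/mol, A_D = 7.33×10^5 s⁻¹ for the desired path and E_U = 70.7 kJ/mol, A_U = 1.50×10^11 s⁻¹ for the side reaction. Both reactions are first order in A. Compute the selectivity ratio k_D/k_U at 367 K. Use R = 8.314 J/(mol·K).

Since both paths have the same order in A, the concentration cancels and S_{D/U} = k_D/k_U = (A_D/A_U)·exp[(E_U−E_D)/(RT)].
(E_U−E_D)/(RT) = (70.7−28.8)×10³/(8.314×367) = 41900/3051 = 13.73.
k_D/k_U = (7.33×10^5/1.50×10^11)·exp(13.73) = 4.887×10^-6 × 9.200×10^5 = 4.50.

4.50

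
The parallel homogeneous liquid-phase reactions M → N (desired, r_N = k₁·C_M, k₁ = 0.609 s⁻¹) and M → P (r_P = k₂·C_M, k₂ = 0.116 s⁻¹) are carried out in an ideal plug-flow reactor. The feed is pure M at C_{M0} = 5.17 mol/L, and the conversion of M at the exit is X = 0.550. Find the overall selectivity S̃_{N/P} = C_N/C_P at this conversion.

C_M = C_{M0}(1−X) = 2.326 mol/L.
Both paths are first order in M, so the instantaneous fraction to N is constant: dC_N/d(−C_M) = k₁/(k₁+k₂) = 0.8400.
C_N = 0.8400·(C_{M0}−C_M) = 0.8400×2.844 = 2.39 mol/L.
C_P = (C_{M0}−C_M)−C_N = 0.4550 mol/L; S̃_{N/P} = 2.389/0.4550 = 5.25.

5.25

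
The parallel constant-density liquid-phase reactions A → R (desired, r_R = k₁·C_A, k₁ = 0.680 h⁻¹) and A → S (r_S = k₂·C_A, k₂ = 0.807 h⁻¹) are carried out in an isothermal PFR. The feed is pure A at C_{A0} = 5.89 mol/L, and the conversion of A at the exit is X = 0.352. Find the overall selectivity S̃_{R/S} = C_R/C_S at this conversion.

C_A = C_{A0}(1−X) = 3.817 mol/L.
Both paths are first order in A, so the instantaneous fraction to R is constant: dC_R/d(−C_A) = k₁/(k₁+k₂) = 0.4573.
C_R = 0.4573·(C_{A0}−C_A) = 0.4573×2.073 = 0.948 mol/L.
C_S = (C_{A0}−C_A)−C_R = 1.125 mol/L; S̃_{R/S} = 0.9481/1.125 = 0.843.

0.843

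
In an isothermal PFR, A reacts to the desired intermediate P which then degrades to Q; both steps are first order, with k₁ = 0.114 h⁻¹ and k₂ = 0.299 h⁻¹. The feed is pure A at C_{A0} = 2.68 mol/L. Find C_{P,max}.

Evaluating C_P at τ_opt = ln(k₂/k₁)/(k₂−k₁) gives C_{P,max}/C_{A0} = (k₁/k₂)^[k₂/(k₂−k₁)].
= (0.114/0.299)^(0.299/(0.299−0.114)) = (0.3813)^(1.616) = 0.2105.
C_{P,max} = 0.2105×2.68 = 0.564 mol/L.

0.564 mol/L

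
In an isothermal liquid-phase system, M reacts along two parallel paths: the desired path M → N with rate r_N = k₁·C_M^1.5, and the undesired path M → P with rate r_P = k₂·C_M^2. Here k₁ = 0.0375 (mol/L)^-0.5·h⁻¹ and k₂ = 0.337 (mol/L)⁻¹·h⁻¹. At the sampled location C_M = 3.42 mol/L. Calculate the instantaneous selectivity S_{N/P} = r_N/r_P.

S_{N/P} = r_N/r_P = (k₁·C_M^1.5)/(k₂·C_M^2) = (k₁/k₂)·C_M^-0.5.
= (0.0375×3.420^1.5) / (0.337×3.420^2) = 0.2372/3.942 = 0.0602.
The undesired path is higher order in M, so low C_M (CSTR or dilute feed) favours N.

0.0602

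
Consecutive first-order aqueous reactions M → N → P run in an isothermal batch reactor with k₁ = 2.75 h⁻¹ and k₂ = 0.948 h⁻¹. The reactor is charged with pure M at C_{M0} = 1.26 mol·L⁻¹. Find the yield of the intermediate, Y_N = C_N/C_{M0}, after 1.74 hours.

0.280

Solving the coupled first-order balances gives C_N(t) = [k₁/(k₂−k₁)]·C_{M0}·(e^(−k₁t) − e^(−k₂t)).
e^(−k₁t) = e^(−2.75×1.74) = e^(−4.785) = 0.008354; e^(−k₂t) = e^(−1.650) = 0.1921.
C_N = 2.75×1.26/(0.948−2.75) × (0.008354−0.1921) = (-1.923)×(-0.1838) = 0.3534 mol·L⁻¹.
Y_N = C_N/C_{M0} = 0.3534/1.26 = 0.280.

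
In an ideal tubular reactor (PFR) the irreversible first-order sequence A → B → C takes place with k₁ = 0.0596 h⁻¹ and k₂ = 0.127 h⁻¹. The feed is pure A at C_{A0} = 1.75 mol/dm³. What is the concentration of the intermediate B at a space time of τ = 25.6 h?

0.277 mol/dm³

Solving the coupled first-order balances gives C_B(τ) = [k₁/(k₂−k₁)]·C_{A0}·(e^(−k₁τ) − e^(−k₂τ)).
e^(−k₁τ) = e^(−0.0596×25.6) = e^(−1.526) = 0.2175; e^(−k₂τ) = e^(−3.251) = 0.03873.
C_B = 0.0596×1.75/(0.127−0.0596) × (0.2175−0.03873) = 1.547×0.1787 = 0.2766 mol/dm³.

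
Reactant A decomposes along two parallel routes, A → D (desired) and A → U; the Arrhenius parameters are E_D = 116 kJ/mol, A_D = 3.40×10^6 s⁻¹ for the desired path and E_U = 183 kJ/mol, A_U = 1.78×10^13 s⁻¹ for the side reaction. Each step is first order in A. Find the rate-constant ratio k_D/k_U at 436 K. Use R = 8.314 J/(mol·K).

20.3

With equal orders, S_{D/U} = k_D/k_U = (A_D/A_U)·exp[(E_U−E_D)/(RT)].
(E_U−E_D)/(RT) = (183−116)×10³/(8.314×436) = 67000/3625 = 18.48.
k_D/k_U = (3.40×10^6/1.78×10^13)·exp(18.48) = 1.910×10^-7 × 1.065×10^8 = 20.3.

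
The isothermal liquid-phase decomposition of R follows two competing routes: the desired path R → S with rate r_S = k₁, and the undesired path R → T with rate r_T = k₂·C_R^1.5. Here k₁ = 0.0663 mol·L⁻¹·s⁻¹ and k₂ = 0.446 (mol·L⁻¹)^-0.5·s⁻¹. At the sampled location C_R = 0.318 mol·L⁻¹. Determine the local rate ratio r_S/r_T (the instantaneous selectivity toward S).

S_{S/T} = r_S/r_T = (k₁)/(k₂·C_R^1.5) = (k₁/k₂)·C_R^-1.5.
= (0.0663) / (0.446×0.3180^1.5) = 0.06630/0.07998 = 0.829.

0.829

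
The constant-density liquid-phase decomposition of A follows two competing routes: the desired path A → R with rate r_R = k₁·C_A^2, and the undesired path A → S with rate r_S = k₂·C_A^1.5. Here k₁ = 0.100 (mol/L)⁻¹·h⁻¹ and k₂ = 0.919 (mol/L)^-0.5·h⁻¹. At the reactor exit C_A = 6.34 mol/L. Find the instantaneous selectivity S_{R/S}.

0.274

S_{R/S} = r_R/r_S = (k₁·C_A^2)/(k₂·C_A^1.5) = (k₁/k₂)·C_A^0.5.
= (0.100×6.340^2) / (0.919×6.340^1.5) = 4.020/14.67 = 0.274.
Since the desired path is higher order in A, keeping C_A high (PFR or concentrated feed) favours R.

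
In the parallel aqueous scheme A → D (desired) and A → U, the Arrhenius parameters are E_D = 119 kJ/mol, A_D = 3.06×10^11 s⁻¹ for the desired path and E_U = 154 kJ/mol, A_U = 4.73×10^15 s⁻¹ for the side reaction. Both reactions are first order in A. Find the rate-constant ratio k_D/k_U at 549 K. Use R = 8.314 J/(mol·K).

0.138

k_D/k_U = (A_D/A_U)·exp[−(E_D−E_U)/(RT)] = (A_D/A_U)·exp[(E_U−E_D)/(RT)].
(E_U−E_D)/(RT) = (154−119)×10³/(8.314×549) = 35000/4564 = 7.668.
k_D/k_U = (3.06×10^11/4.73×10^15)·exp(7.668) = 6.469×10^-5 × 2139 = 0.138.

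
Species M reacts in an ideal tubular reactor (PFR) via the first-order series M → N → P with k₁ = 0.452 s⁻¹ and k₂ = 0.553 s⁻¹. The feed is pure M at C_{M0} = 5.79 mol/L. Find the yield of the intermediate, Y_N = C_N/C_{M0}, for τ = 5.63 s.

The intermediate concentration in a first-order A→B→C sequence is C_N = k₁C_{M0}(e^(−k₁τ) − e^(−k₂τ))/(k₂−k₁).
e^(−k₁τ) = e^(−0.452×5.63) = e^(−2.545) = 0.07849; e^(−k₂τ) = e^(−3.113) = 0.04445.
C_N = 0.452×5.79/(0.553−0.452) × (0.07849−0.04445) = 25.91×0.03404 = 0.8821 mol/L.
Y_N = C_N/C_{M0} = 0.8821/5.79 = 0.152.

0.152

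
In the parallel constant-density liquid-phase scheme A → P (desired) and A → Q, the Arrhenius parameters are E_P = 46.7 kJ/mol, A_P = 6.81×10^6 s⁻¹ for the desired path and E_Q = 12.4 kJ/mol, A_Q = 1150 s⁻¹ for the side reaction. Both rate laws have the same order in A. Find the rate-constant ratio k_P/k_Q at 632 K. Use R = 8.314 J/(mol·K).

With equal orders, S_{P/Q} = k_P/k_Q = (A_P/A_Q)·exp[(E_Q−E_P)/(RT)].
(E_Q−E_P)/(RT) = (12.4−46.7)×10³/(8.314×632) = -34300/5254 = -6.528.
k_P/k_Q = (6.81×10^6/1150)·exp(-6.528) = 5922 × 0.001462 = 8.66.
Since E_P > E_Q, raising the temperature improves selectivity toward P.

8.66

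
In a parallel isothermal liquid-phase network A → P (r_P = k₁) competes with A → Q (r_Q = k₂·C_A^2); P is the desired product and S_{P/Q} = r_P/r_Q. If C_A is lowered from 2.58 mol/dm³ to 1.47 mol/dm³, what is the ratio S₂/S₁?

S_{P/Q} = (k₁/k₂)·C_A^-2, so S₂/S₁ = (C_{A,2}/C_{A,1})^-2.
= (1.47/2.58)^(-2) = (0.5698)^(-2) = 3.08.

3.08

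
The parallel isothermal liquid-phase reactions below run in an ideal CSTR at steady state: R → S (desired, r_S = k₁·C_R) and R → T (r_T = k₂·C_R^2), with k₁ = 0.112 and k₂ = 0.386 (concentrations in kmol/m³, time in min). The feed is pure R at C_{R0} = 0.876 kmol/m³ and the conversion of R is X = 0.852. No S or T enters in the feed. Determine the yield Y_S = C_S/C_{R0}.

Exit C_R = C_{R0}(1−X) = 0.876×0.148 = 0.1296 kmol/m³.
Rates in a CSTR are evaluated at the outlet concentration: r_S = 0.112×0.1296 = 0.01452, r_T = 0.386×0.1296^2 = 0.006488.
Fraction of consumed R going to S: r_S/(r_S+r_T) = 0.6912.
C_S = 0.6912·C_{R0}·X = 0.6912×0.876×0.852 = 0.516 kmol/m³; Y_S = C_S/C_{R0} = 0.589.

0.589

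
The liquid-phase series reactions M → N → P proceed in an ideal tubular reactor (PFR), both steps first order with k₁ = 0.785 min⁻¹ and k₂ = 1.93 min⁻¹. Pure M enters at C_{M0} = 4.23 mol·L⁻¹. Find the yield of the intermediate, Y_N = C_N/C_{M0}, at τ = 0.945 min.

0.216

Solving the coupled first-order balances gives C_N(τ) = [k₁/(k₂−k₁)]·C_{M0}·(e^(−k₁τ) − e^(−k₂τ)).
e^(−k₁τ) = e^(−0.785×0.945) = e^(−0.7418) = 0.4762; e^(−k₂τ) = e^(−1.824) = 0.1614.
C_N = 0.785×4.23/(1.93−0.785) × (0.4762−0.1614) = 2.900×0.3148 = 0.9131 mol·L⁻¹.
Y_N = C_N/C_{M0} = 0.9131/4.23 = 0.216.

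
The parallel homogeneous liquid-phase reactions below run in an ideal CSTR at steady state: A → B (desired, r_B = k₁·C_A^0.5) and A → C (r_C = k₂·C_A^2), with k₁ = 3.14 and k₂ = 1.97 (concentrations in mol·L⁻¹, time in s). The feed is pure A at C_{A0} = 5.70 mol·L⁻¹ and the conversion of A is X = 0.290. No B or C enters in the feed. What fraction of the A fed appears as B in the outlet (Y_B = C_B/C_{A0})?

Exit C_A = C_{A0}(1−X) = 5.70×0.710 = 4.047 mol·L⁻¹.
A CSTR operates uniformly at the exit composition, giving r_B = 6.317 and r_C = 32.27 (each k·C_A^n at C_A = 4.047).
Fraction of consumed A going to B: r_B/(r_B+r_C) = 0.1637.
C_B = 0.1637·C_{A0}·X = 0.1637×5.70×0.290 = 0.271 mol·L⁻¹; Y_B = C_B/C_{A0} = 0.0475.

0.0475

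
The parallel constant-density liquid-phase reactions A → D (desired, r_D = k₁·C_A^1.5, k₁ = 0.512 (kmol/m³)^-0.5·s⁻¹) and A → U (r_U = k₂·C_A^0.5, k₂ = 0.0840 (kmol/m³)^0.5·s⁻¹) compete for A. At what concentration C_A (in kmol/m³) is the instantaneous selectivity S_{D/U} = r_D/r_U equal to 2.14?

0.351 kmol/m³

S_{D/U} = (k₁/k₂)·C_A ⇒ C_A = S·k₂/k₁.
= 2.14×0.0840/0.512 = 0.351 kmol/m³.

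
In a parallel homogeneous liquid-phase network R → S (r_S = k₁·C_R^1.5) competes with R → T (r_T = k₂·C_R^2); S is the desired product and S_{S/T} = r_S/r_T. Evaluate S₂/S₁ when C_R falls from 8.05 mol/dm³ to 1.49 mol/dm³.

S_{S/T} = (k₁/k₂)·C_R^-0.5, so S₂/S₁ = (C_{R,2}/C_{R,1})^-0.5.
= (1.49/8.05)^(-0.5) = (0.1851)^(-0.5) = 2.32.
Selectivity toward S rises as C_R falls — low-concentration operation is favoured.

2.32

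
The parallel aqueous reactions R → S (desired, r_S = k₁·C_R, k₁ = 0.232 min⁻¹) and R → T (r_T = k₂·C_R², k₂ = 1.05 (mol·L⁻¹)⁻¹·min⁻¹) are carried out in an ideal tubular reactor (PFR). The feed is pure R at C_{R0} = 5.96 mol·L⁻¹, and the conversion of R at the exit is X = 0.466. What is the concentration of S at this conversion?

0.132 mol·L⁻¹

C_R = C_{R0}(1−X) = 3.183 mol·L⁻¹.
Along a PFR/batch, dC_S/dC_R = −r_S/(r_S+r_T) = −k₁/(k₁+k₂·C_R).
Integrating from C_{R0} to C_R: C_S = (0.232/1.05)·ln[(0.232+1.05·5.96)/(0.232+1.05·3.18)] = 0.2210·ln(6.490/3.574) = 0.1318 mol·L⁻¹.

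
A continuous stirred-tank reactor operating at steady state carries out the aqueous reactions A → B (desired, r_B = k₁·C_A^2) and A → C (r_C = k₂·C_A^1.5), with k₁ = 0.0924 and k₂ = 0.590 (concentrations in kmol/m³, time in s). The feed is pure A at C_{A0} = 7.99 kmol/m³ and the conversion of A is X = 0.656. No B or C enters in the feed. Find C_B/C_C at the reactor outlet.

Exit C_A = C_{A0}(1−X) = 7.99×0.344 = 2.749 kmol/m³.
A CSTR operates uniformly at the exit composition, giving r_B = 0.6980 and r_C = 2.688 (each k·C_A^n at C_A = 2.749).
Overall selectivity = C_B/C_C = r_Bτ/(r_Cτ) = r_B/r_C = 0.260.

0.260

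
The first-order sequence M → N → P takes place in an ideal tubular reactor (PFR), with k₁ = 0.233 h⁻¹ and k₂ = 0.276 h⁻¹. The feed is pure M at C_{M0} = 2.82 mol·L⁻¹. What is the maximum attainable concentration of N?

Evaluating C_N at τ_opt = ln(k₂/k₁)/(k₂−k₁) gives C_{N,max}/C_{M0} = (k₁/k₂)^[k₂/(k₂−k₁)].
= (0.233/0.276)^(0.276/(0.276−0.233)) = (0.8442)^(6.419) = 0.3372.
C_{N,max} = 0.3372×2.82 = 0.951 mol·L⁻¹.

0.951 mol·L⁻¹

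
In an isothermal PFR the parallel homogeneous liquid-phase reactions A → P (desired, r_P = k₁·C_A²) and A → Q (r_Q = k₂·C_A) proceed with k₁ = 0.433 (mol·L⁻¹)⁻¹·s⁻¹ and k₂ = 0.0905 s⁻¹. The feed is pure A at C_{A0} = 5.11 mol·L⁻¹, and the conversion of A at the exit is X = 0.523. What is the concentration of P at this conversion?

2.53 mol·L⁻¹

C_A = C_{A0}(1−X) = 2.437 mol·L⁻¹.
Along a PFR/batch, dC_Q/dC_A = −r_Q/(r_P+r_Q) = −k₂/(k₂+k₁·C_A).
Integrating from C_{A0} to C_A: C_Q = (0.0905/0.433)·ln[(0.0905+0.433·5.11)/(0.0905+0.433·2.44)] = 0.2090·ln(2.303/1.146) = 0.1459 mol·L⁻¹.
Then C_P = (C_{A0}−C_A) − C_Q = 2.673 − 0.1459 = 2.527 mol·L⁻¹.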